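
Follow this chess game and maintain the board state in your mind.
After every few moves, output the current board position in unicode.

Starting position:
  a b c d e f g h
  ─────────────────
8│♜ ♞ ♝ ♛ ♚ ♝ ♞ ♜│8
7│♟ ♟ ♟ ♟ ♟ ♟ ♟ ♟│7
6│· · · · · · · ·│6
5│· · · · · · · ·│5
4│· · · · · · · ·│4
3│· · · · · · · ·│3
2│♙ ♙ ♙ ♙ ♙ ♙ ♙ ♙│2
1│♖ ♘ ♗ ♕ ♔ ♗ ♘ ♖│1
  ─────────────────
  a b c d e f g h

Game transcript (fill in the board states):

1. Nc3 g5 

  a b c d e f g h
  ─────────────────
8│♜ ♞ ♝ ♛ ♚ ♝ ♞ ♜│8
7│♟ ♟ ♟ ♟ ♟ ♟ · ♟│7
6│· · · · · · · ·│6
5│· · · · · · ♟ ·│5
4│· · · · · · · ·│4
3│· · ♘ · · · · ·│3
2│♙ ♙ ♙ ♙ ♙ ♙ ♙ ♙│2
1│♖ · ♗ ♕ ♔ ♗ ♘ ♖│1
  ─────────────────
  a b c d e f g h

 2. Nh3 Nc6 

  a b c d e f g h
  ─────────────────
8│♜ · ♝ ♛ ♚ ♝ ♞ ♜│8
7│♟ ♟ ♟ ♟ ♟ ♟ · ♟│7
6│· · ♞ · · · · ·│6
5│· · · · · · ♟ ·│5
4│· · · · · · · ·│4
3│· · ♘ · · · · ♘│3
2│♙ ♙ ♙ ♙ ♙ ♙ ♙ ♙│2
1│♖ · ♗ ♕ ♔ ♗ · ♖│1
  ─────────────────
  a b c d e f g h

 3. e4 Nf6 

  a b c d e f g h
  ─────────────────
8│♜ · ♝ ♛ ♚ ♝ · ♜│8
7│♟ ♟ ♟ ♟ ♟ ♟ · ♟│7
6│· · ♞ · · ♞ · ·│6
5│· · · · · · ♟ ·│5
4│· · · · ♙ · · ·│4
3│· · ♘ · · · · ♘│3
2│♙ ♙ ♙ ♙ · ♙ ♙ ♙│2
1│♖ · ♗ ♕ ♔ ♗ · ♖│1
  ─────────────────
  a b c d e f g h

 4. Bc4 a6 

  a b c d e f g h
  ─────────────────
8│♜ · ♝ ♛ ♚ ♝ · ♜│8
7│· ♟ ♟ ♟ ♟ ♟ · ♟│7
6│♟ · ♞ · · ♞ · ·│6
5│· · · · · · ♟ ·│5
4│· · ♗ · ♙ · · ·│4
3│· · ♘ · · · · ♘│3
2│♙ ♙ ♙ ♙ · ♙ ♙ ♙│2
1│♖ · ♗ ♕ ♔ · · ♖│1
  ─────────────────
  a b c d e f g h



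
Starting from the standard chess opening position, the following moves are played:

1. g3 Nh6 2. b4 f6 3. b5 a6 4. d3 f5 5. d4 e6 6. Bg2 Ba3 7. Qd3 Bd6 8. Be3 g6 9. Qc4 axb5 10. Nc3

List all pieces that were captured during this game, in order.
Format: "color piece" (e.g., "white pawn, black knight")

Tracking captures:
  axb5: captured white pawn

white pawn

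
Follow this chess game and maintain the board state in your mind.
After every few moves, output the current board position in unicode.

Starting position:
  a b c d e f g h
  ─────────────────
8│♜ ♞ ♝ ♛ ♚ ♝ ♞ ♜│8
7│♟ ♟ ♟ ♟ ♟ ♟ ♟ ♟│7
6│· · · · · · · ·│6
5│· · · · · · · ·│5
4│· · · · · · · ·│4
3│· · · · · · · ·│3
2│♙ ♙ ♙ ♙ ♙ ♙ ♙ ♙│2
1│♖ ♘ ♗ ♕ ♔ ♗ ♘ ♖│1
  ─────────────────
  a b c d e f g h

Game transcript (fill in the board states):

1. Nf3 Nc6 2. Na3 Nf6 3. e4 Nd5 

  a b c d e f g h
  ─────────────────
8│♜ · ♝ ♛ ♚ ♝ · ♜│8
7│♟ ♟ ♟ ♟ ♟ ♟ ♟ ♟│7
6│· · ♞ · · · · ·│6
5│· · · ♞ · · · ·│5
4│· · · · ♙ · · ·│4
3│♘ · · · · ♘ · ·│3
2│♙ ♙ ♙ ♙ · ♙ ♙ ♙│2
1│♖ · ♗ ♕ ♔ ♗ · ♖│1
  ─────────────────
  a b c d e f g h

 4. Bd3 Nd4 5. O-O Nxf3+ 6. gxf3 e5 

  a b c d e f g h
  ─────────────────
8│♜ · ♝ ♛ ♚ ♝ · ♜│8
7│♟ ♟ ♟ ♟ · ♟ ♟ ♟│7
6│· · · · · · · ·│6
5│· · · ♞ ♟ · · ·│5
4│· · · · ♙ · · ·│4
3│♘ · · ♗ · ♙ · ·│3
2│♙ ♙ ♙ ♙ · ♙ · ♙│2
1│♖ · ♗ ♕ · ♖ ♔ ·│1
  ─────────────────
  a b c d e f g h

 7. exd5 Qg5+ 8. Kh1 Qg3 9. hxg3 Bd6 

  a b c d e f g h
  ─────────────────
8│♜ · ♝ · ♚ · · ♜│8
7│♟ ♟ ♟ ♟ · ♟ ♟ ♟│7
6│· · · ♝ · · · ·│6
5│· · · ♙ ♟ · · ·│5
4│· · · · · · · ·│4
3│♘ · · ♗ · ♙ ♙ ·│3
2│♙ ♙ ♙ ♙ · ♙ · ·│2
1│♖ · ♗ ♕ · ♖ · ♔│1
  ─────────────────
  a b c d e f g h

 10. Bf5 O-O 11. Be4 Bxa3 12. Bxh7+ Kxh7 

  a b c d e f g h
  ─────────────────
8│♜ · ♝ · · ♜ · ·│8
7│♟ ♟ ♟ ♟ · ♟ ♟ ♚│7
6│· · · · · · · ·│6
5│· · · ♙ ♟ · · ·│5
4│· · · · · · · ·│4
3│♝ · · · · ♙ ♙ ·│3
2│♙ ♙ ♙ ♙ · ♙ · ·│2
1│♖ · ♗ ♕ · ♖ · ♔│1
  ─────────────────
  a b c d e f g h

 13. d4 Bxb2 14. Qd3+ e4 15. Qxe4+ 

  a b c d e f g h
  ─────────────────
8│♜ · ♝ · · ♜ · ·│8
7│♟ ♟ ♟ ♟ · ♟ ♟ ♚│7
6│· · · · · · · ·│6
5│· · · ♙ · · · ·│5
4│· · · ♙ ♕ · · ·│4
3│· · · · · ♙ ♙ ·│3
2│♙ ♝ ♙ · · ♙ · ·│2
1│♖ · ♗ · · ♖ · ♔│1
  ─────────────────
  a b c d e f g h


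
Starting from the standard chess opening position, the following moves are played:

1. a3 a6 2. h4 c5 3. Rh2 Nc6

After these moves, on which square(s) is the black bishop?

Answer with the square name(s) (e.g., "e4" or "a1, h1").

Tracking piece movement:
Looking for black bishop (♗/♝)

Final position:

  a b c d e f g h
  ─────────────────
8│♜ · ♝ ♛ ♚ ♝ ♞ ♜│8
7│· ♟ · ♟ ♟ ♟ ♟ ♟│7
6│♟ · ♞ · · · · ·│6
5│· · ♟ · · · · ·│5
4│· · · · · · · ♙│4
3│♙ · · · · · · ·│3
2│· ♙ ♙ ♙ ♙ ♙ ♙ ♖│2
1│♖ ♘ ♗ ♕ ♔ ♗ ♘ ·│1
  ─────────────────
  a b c d e f g h


c8, f8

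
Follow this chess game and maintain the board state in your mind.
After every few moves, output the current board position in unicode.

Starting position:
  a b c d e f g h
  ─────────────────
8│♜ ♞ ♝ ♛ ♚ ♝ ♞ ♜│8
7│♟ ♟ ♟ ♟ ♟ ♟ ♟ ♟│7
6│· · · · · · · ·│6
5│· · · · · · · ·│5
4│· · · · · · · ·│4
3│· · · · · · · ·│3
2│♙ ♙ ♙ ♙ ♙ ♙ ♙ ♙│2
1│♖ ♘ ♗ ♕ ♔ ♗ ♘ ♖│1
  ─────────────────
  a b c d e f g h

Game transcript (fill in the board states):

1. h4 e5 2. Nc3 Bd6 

  a b c d e f g h
  ─────────────────
8│♜ ♞ ♝ ♛ ♚ · ♞ ♜│8
7│♟ ♟ ♟ ♟ · ♟ ♟ ♟│7
6│· · · ♝ · · · ·│6
5│· · · · ♟ · · ·│5
4│· · · · · · · ♙│4
3│· · ♘ · · · · ·│3
2│♙ ♙ ♙ ♙ ♙ ♙ ♙ ·│2
1│♖ · ♗ ♕ ♔ ♗ ♘ ♖│1
  ─────────────────
  a b c d e f g h

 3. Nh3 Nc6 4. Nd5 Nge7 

  a b c d e f g h
  ─────────────────
8│♜ · ♝ ♛ ♚ · · ♜│8
7│♟ ♟ ♟ ♟ ♞ ♟ ♟ ♟│7
6│· · ♞ ♝ · · · ·│6
5│· · · ♘ ♟ · · ·│5
4│· · · · · · · ♙│4
3│· · · · · · · ♘│3
2│♙ ♙ ♙ ♙ ♙ ♙ ♙ ·│2
1│♖ · ♗ ♕ ♔ ♗ · ♖│1
  ─────────────────
  a b c d e f g h

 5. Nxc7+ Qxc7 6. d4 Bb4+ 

  a b c d e f g h
  ─────────────────
8│♜ · ♝ · ♚ · · ♜│8
7│♟ ♟ ♛ ♟ ♞ ♟ ♟ ♟│7
6│· · ♞ · · · · ·│6
5│· · · · ♟ · · ·│5
4│· ♝ · ♙ · · · ♙│4
3│· · · · · · · ♘│3
2│♙ ♙ ♙ · ♙ ♙ ♙ ·│2
1│♖ · ♗ ♕ ♔ ♗ · ♖│1
  ─────────────────
  a b c d e f g h

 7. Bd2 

  a b c d e f g h
  ─────────────────
8│♜ · ♝ · ♚ · · ♜│8
7│♟ ♟ ♛ ♟ ♞ ♟ ♟ ♟│7
6│· · ♞ · · · · ·│6
5│· · · · ♟ · · ·│5
4│· ♝ · ♙ · · · ♙│4
3│· · · · · · · ♘│3
2│♙ ♙ ♙ ♗ ♙ ♙ ♙ ·│2
1│♖ · · ♕ ♔ ♗ · ♖│1
  ─────────────────
  a b c d e f g h


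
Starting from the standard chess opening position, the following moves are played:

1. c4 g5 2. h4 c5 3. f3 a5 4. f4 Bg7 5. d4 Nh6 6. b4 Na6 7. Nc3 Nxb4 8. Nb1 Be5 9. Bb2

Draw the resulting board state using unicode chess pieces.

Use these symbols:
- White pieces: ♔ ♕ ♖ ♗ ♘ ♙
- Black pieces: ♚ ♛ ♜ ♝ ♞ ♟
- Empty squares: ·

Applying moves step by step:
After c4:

♜ ♞ ♝ ♛ ♚ ♝ ♞ ♜
♟ ♟ ♟ ♟ ♟ ♟ ♟ ♟
· · · · · · · ·
· · · · · · · ·
· · ♙ · · · · ·
· · · · · · · ·
♙ ♙ · ♙ ♙ ♙ ♙ ♙
♖ ♘ ♗ ♕ ♔ ♗ ♘ ♖


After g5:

♜ ♞ ♝ ♛ ♚ ♝ ♞ ♜
♟ ♟ ♟ ♟ ♟ ♟ · ♟
· · · · · · · ·
· · · · · · ♟ ·
· · ♙ · · · · ·
· · · · · · · ·
♙ ♙ · ♙ ♙ ♙ ♙ ♙
♖ ♘ ♗ ♕ ♔ ♗ ♘ ♖


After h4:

♜ ♞ ♝ ♛ ♚ ♝ ♞ ♜
♟ ♟ ♟ ♟ ♟ ♟ · ♟
· · · · · · · ·
· · · · · · ♟ ·
· · ♙ · · · · ♙
· · · · · · · ·
♙ ♙ · ♙ ♙ ♙ ♙ ·
♖ ♘ ♗ ♕ ♔ ♗ ♘ ♖


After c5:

♜ ♞ ♝ ♛ ♚ ♝ ♞ ♜
♟ ♟ · ♟ ♟ ♟ · ♟
· · · · · · · ·
· · ♟ · · · ♟ ·
· · ♙ · · · · ♙
· · · · · · · ·
♙ ♙ · ♙ ♙ ♙ ♙ ·
♖ ♘ ♗ ♕ ♔ ♗ ♘ ♖


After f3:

♜ ♞ ♝ ♛ ♚ ♝ ♞ ♜
♟ ♟ · ♟ ♟ ♟ · ♟
· · · · · · · ·
· · ♟ · · · ♟ ·
· · ♙ · · · · ♙
· · · · · ♙ · ·
♙ ♙ · ♙ ♙ · ♙ ·
♖ ♘ ♗ ♕ ♔ ♗ ♘ ♖


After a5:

♜ ♞ ♝ ♛ ♚ ♝ ♞ ♜
· ♟ · ♟ ♟ ♟ · ♟
· · · · · · · ·
♟ · ♟ · · · ♟ ·
· · ♙ · · · · ♙
· · · · · ♙ · ·
♙ ♙ · ♙ ♙ · ♙ ·
♖ ♘ ♗ ♕ ♔ ♗ ♘ ♖


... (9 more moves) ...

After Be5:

♜ · ♝ ♛ ♚ · · ♜
· ♟ · ♟ ♟ ♟ · ♟
· · · · · · · ♞
♟ · ♟ · ♝ · ♟ ·
· ♞ ♙ ♙ · ♙ · ♙
· · · · · · · ·
♙ · · · ♙ · ♙ ·
♖ ♘ ♗ ♕ ♔ ♗ ♘ ♖


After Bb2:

♜ · ♝ ♛ ♚ · · ♜
· ♟ · ♟ ♟ ♟ · ♟
· · · · · · · ♞
♟ · ♟ · ♝ · ♟ ·
· ♞ ♙ ♙ · ♙ · ♙
· · · · · · · ·
♙ ♗ · · ♙ · ♙ ·
♖ ♘ · ♕ ♔ ♗ ♘ ♖



  a b c d e f g h
  ─────────────────
8│♜ · ♝ ♛ ♚ · · ♜│8
7│· ♟ · ♟ ♟ ♟ · ♟│7
6│· · · · · · · ♞│6
5│♟ · ♟ · ♝ · ♟ ·│5
4│· ♞ ♙ ♙ · ♙ · ♙│4
3│· · · · · · · ·│3
2│♙ ♗ · · ♙ · ♙ ·│2
1│♖ ♘ · ♕ ♔ ♗ ♘ ♖│1
  ─────────────────
  a b c d e f g h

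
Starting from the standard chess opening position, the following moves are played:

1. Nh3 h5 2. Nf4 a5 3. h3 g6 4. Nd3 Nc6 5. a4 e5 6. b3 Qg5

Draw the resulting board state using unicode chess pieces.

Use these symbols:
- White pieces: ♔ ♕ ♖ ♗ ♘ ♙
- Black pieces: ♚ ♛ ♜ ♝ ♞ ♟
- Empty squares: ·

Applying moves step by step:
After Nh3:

♜ ♞ ♝ ♛ ♚ ♝ ♞ ♜
♟ ♟ ♟ ♟ ♟ ♟ ♟ ♟
· · · · · · · ·
· · · · · · · ·
· · · · · · · ·
· · · · · · · ♘
♙ ♙ ♙ ♙ ♙ ♙ ♙ ♙
♖ ♘ ♗ ♕ ♔ ♗ · ♖


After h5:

♜ ♞ ♝ ♛ ♚ ♝ ♞ ♜
♟ ♟ ♟ ♟ ♟ ♟ ♟ ·
· · · · · · · ·
· · · · · · · ♟
· · · · · · · ·
· · · · · · · ♘
♙ ♙ ♙ ♙ ♙ ♙ ♙ ♙
♖ ♘ ♗ ♕ ♔ ♗ · ♖


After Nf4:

♜ ♞ ♝ ♛ ♚ ♝ ♞ ♜
♟ ♟ ♟ ♟ ♟ ♟ ♟ ·
· · · · · · · ·
· · · · · · · ♟
· · · · · ♘ · ·
· · · · · · · ·
♙ ♙ ♙ ♙ ♙ ♙ ♙ ♙
♖ ♘ ♗ ♕ ♔ ♗ · ♖


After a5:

♜ ♞ ♝ ♛ ♚ ♝ ♞ ♜
· ♟ ♟ ♟ ♟ ♟ ♟ ·
· · · · · · · ·
♟ · · · · · · ♟
· · · · · ♘ · ·
· · · · · · · ·
♙ ♙ ♙ ♙ ♙ ♙ ♙ ♙
♖ ♘ ♗ ♕ ♔ ♗ · ♖


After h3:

♜ ♞ ♝ ♛ ♚ ♝ ♞ ♜
· ♟ ♟ ♟ ♟ ♟ ♟ ·
· · · · · · · ·
♟ · · · · · · ♟
· · · · · ♘ · ·
· · · · · · · ♙
♙ ♙ ♙ ♙ ♙ ♙ ♙ ·
♖ ♘ ♗ ♕ ♔ ♗ · ♖


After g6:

♜ ♞ ♝ ♛ ♚ ♝ ♞ ♜
· ♟ ♟ ♟ ♟ ♟ · ·
· · · · · · ♟ ·
♟ · · · · · · ♟
· · · · · ♘ · ·
· · · · · · · ♙
♙ ♙ ♙ ♙ ♙ ♙ ♙ ·
♖ ♘ ♗ ♕ ♔ ♗ · ♖


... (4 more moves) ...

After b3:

♜ · ♝ ♛ ♚ ♝ ♞ ♜
· ♟ ♟ ♟ · ♟ · ·
· · ♞ · · · ♟ ·
♟ · · · ♟ · · ♟
♙ · · · · · · ·
· ♙ · ♘ · · · ♙
· · ♙ ♙ ♙ ♙ ♙ ·
♖ ♘ ♗ ♕ ♔ ♗ · ♖


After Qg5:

♜ · ♝ · ♚ ♝ ♞ ♜
· ♟ ♟ ♟ · ♟ · ·
· · ♞ · · · ♟ ·
♟ · · · ♟ · ♛ ♟
♙ · · · · · · ·
· ♙ · ♘ · · · ♙
· · ♙ ♙ ♙ ♙ ♙ ·
♖ ♘ ♗ ♕ ♔ ♗ · ♖



  a b c d e f g h
  ─────────────────
8│♜ · ♝ · ♚ ♝ ♞ ♜│8
7│· ♟ ♟ ♟ · ♟ · ·│7
6│· · ♞ · · · ♟ ·│6
5│♟ · · · ♟ · ♛ ♟│5
4│♙ · · · · · · ·│4
3│· ♙ · ♘ · · · ♙│3
2│· · ♙ ♙ ♙ ♙ ♙ ·│2
1│♖ ♘ ♗ ♕ ♔ ♗ · ♖│1
  ─────────────────
  a b c d e f g h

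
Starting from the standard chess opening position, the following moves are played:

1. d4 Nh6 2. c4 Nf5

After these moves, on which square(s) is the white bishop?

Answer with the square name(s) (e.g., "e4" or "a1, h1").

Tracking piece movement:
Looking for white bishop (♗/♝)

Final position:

  a b c d e f g h
  ─────────────────
8│♜ ♞ ♝ ♛ ♚ ♝ · ♜│8
7│♟ ♟ ♟ ♟ ♟ ♟ ♟ ♟│7
6│· · · · · · · ·│6
5│· · · · · ♞ · ·│5
4│· · ♙ ♙ · · · ·│4
3│· · · · · · · ·│3
2│♙ ♙ · · ♙ ♙ ♙ ♙│2
1│♖ ♘ ♗ ♕ ♔ ♗ ♘ ♖│1
  ─────────────────
  a b c d e f g h


c1, f1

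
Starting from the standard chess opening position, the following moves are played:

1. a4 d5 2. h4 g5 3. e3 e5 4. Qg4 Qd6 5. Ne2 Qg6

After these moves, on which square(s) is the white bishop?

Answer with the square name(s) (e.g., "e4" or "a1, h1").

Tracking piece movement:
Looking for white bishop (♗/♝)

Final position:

  a b c d e f g h
  ─────────────────
8│♜ ♞ ♝ · ♚ ♝ ♞ ♜│8
7│♟ ♟ ♟ · · ♟ · ♟│7
6│· · · · · · ♛ ·│6
5│· · · ♟ ♟ · ♟ ·│5
4│♙ · · · · · ♕ ♙│4
3│· · · · ♙ · · ·│3
2│· ♙ ♙ ♙ ♘ ♙ ♙ ·│2
1│♖ ♘ ♗ · ♔ ♗ · ♖│1
  ─────────────────
  a b c d e f g h


c1, f1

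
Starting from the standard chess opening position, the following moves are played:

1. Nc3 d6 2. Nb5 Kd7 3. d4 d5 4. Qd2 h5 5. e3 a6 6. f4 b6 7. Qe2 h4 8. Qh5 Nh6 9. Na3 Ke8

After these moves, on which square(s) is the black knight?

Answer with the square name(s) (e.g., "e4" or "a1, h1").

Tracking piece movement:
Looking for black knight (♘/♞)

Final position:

  a b c d e f g h
  ─────────────────
8│♜ ♞ ♝ ♛ ♚ ♝ · ♜│8
7│· · ♟ · ♟ ♟ ♟ ·│7
6│♟ ♟ · · · · · ♞│6
5│· · · ♟ · · · ♕│5
4│· · · ♙ · ♙ · ♟│4
3│♘ · · · ♙ · · ·│3
2│♙ ♙ ♙ · · · ♙ ♙│2
1│♖ · ♗ · ♔ ♗ ♘ ♖│1
  ─────────────────
  a b c d e f g h


b8, h6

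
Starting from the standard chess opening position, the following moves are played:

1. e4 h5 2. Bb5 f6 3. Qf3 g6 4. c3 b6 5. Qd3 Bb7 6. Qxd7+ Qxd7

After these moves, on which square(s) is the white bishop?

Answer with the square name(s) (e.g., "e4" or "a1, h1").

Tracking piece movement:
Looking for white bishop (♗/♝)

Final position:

  a b c d e f g h
  ─────────────────
8│♜ ♞ · · ♚ ♝ ♞ ♜│8
7│♟ ♝ ♟ ♛ ♟ · · ·│7
6│· ♟ · · · ♟ ♟ ·│6
5│· ♗ · · · · · ♟│5
4│· · · · ♙ · · ·│4
3│· · ♙ · · · · ·│3
2│♙ ♙ · ♙ · ♙ ♙ ♙│2
1│♖ ♘ ♗ · ♔ · ♘ ♖│1
  ─────────────────
  a b c d e f g h


b5, c1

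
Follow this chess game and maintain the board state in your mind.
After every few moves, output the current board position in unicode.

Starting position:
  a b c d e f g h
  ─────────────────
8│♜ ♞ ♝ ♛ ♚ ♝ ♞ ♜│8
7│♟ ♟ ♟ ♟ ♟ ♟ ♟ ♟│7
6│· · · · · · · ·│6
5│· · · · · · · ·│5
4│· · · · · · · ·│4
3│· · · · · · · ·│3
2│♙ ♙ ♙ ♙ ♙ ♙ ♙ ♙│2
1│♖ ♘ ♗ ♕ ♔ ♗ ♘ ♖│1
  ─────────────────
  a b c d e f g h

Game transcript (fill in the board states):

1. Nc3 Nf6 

  a b c d e f g h
  ─────────────────
8│♜ ♞ ♝ ♛ ♚ ♝ · ♜│8
7│♟ ♟ ♟ ♟ ♟ ♟ ♟ ♟│7
6│· · · · · ♞ · ·│6
5│· · · · · · · ·│5
4│· · · · · · · ·│4
3│· · ♘ · · · · ·│3
2│♙ ♙ ♙ ♙ ♙ ♙ ♙ ♙│2
1│♖ · ♗ ♕ ♔ ♗ ♘ ♖│1
  ─────────────────
  a b c d e f g h

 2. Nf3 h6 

  a b c d e f g h
  ─────────────────
8│♜ ♞ ♝ ♛ ♚ ♝ · ♜│8
7│♟ ♟ ♟ ♟ ♟ ♟ ♟ ·│7
6│· · · · · ♞ · ♟│6
5│· · · · · · · ·│5
4│· · · · · · · ·│4
3│· · ♘ · · ♘ · ·│3
2│♙ ♙ ♙ ♙ ♙ ♙ ♙ ♙│2
1│♖ · ♗ ♕ ♔ ♗ · ♖│1
  ─────────────────
  a b c d e f g h

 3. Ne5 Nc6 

  a b c d e f g h
  ─────────────────
8│♜ · ♝ ♛ ♚ ♝ · ♜│8
7│♟ ♟ ♟ ♟ ♟ ♟ ♟ ·│7
6│· · ♞ · · ♞ · ♟│6
5│· · · · ♘ · · ·│5
4│· · · · · · · ·│4
3│· · ♘ · · · · ·│3
2│♙ ♙ ♙ ♙ ♙ ♙ ♙ ♙│2
1│♖ · ♗ ♕ ♔ ♗ · ♖│1
  ─────────────────
  a b c d e f g h

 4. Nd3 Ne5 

  a b c d e f g h
  ─────────────────
8│♜ · ♝ ♛ ♚ ♝ · ♜│8
7│♟ ♟ ♟ ♟ ♟ ♟ ♟ ·│7
6│· · · · · ♞ · ♟│6
5│· · · · ♞ · · ·│5
4│· · · · · · · ·│4
3│· · ♘ ♘ · · · ·│3
2│♙ ♙ ♙ ♙ ♙ ♙ ♙ ♙│2
1│♖ · ♗ ♕ ♔ ♗ · ♖│1
  ─────────────────
  a b c d e f g h

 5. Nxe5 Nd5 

  a b c d e f g h
  ─────────────────
8│♜ · ♝ ♛ ♚ ♝ · ♜│8
7│♟ ♟ ♟ ♟ ♟ ♟ ♟ ·│7
6│· · · · · · · ♟│6
5│· · · ♞ ♘ · · ·│5
4│· · · · · · · ·│4
3│· · ♘ · · · · ·│3
2│♙ ♙ ♙ ♙ ♙ ♙ ♙ ♙│2
1│♖ · ♗ ♕ ♔ ♗ · ♖│1
  ─────────────────
  a b c d e f g h



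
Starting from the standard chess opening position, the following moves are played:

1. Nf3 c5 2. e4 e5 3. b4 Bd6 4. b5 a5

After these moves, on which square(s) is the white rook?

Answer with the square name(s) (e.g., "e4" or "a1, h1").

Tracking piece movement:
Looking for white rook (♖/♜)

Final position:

  a b c d e f g h
  ─────────────────
8│♜ ♞ ♝ ♛ ♚ · ♞ ♜│8
7│· ♟ · ♟ · ♟ ♟ ♟│7
6│· · · ♝ · · · ·│6
5│♟ ♙ ♟ · ♟ · · ·│5
4│· · · · ♙ · · ·│4
3│· · · · · ♘ · ·│3
2│♙ · ♙ ♙ · ♙ ♙ ♙│2
1│♖ ♘ ♗ ♕ ♔ ♗ · ♖│1
  ─────────────────
  a b c d e f g h


a1, h1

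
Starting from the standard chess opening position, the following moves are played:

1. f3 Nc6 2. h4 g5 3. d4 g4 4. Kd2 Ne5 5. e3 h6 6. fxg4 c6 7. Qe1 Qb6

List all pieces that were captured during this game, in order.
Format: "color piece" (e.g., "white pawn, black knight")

Tracking captures:
  fxg4: captured black pawn

black pawn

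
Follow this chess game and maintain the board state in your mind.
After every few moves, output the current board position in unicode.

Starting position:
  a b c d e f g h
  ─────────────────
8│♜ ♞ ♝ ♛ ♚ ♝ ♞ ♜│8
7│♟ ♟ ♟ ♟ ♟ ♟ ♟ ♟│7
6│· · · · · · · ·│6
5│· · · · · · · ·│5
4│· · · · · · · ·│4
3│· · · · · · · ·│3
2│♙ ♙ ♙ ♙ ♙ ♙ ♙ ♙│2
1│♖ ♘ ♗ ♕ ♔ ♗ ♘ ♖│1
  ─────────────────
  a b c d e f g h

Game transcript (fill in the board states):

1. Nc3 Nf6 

  a b c d e f g h
  ─────────────────
8│♜ ♞ ♝ ♛ ♚ ♝ · ♜│8
7│♟ ♟ ♟ ♟ ♟ ♟ ♟ ♟│7
6│· · · · · ♞ · ·│6
5│· · · · · · · ·│5
4│· · · · · · · ·│4
3│· · ♘ · · · · ·│3
2│♙ ♙ ♙ ♙ ♙ ♙ ♙ ♙│2
1│♖ · ♗ ♕ ♔ ♗ ♘ ♖│1
  ─────────────────
  a b c d e f g h

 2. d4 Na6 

  a b c d e f g h
  ─────────────────
8│♜ · ♝ ♛ ♚ ♝ · ♜│8
7│♟ ♟ ♟ ♟ ♟ ♟ ♟ ♟│7
6│♞ · · · · ♞ · ·│6
5│· · · · · · · ·│5
4│· · · ♙ · · · ·│4
3│· · ♘ · · · · ·│3
2│♙ ♙ ♙ · ♙ ♙ ♙ ♙│2
1│♖ · ♗ ♕ ♔ ♗ ♘ ♖│1
  ─────────────────
  a b c d e f g h

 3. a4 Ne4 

  a b c d e f g h
  ─────────────────
8│♜ · ♝ ♛ ♚ ♝ · ♜│8
7│♟ ♟ ♟ ♟ ♟ ♟ ♟ ♟│7
6│♞ · · · · · · ·│6
5│· · · · · · · ·│5
4│♙ · · ♙ ♞ · · ·│4
3│· · ♘ · · · · ·│3
2│· ♙ ♙ · ♙ ♙ ♙ ♙│2
1│♖ · ♗ ♕ ♔ ♗ ♘ ♖│1
  ─────────────────
  a b c d e f g h

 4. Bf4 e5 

  a b c d e f g h
  ─────────────────
8│♜ · ♝ ♛ ♚ ♝ · ♜│8
7│♟ ♟ ♟ ♟ · ♟ ♟ ♟│7
6│♞ · · · · · · ·│6
5│· · · · ♟ · · ·│5
4│♙ · · ♙ ♞ ♗ · ·│4
3│· · ♘ · · · · ·│3
2│· ♙ ♙ · ♙ ♙ ♙ ♙│2
1│♖ · · ♕ ♔ ♗ ♘ ♖│1
  ─────────────────
  a b c d e f g h

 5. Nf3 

  a b c d e f g h
  ─────────────────
8│♜ · ♝ ♛ ♚ ♝ · ♜│8
7│♟ ♟ ♟ ♟ · ♟ ♟ ♟│7
6│♞ · · · · · · ·│6
5│· · · · ♟ · · ·│5
4│♙ · · ♙ ♞ ♗ · ·│4
3│· · ♘ · · ♘ · ·│3
2│· ♙ ♙ · ♙ ♙ ♙ ♙│2
1│♖ · · ♕ ♔ ♗ · ♖│1
  ─────────────────
  a b c d e f g h


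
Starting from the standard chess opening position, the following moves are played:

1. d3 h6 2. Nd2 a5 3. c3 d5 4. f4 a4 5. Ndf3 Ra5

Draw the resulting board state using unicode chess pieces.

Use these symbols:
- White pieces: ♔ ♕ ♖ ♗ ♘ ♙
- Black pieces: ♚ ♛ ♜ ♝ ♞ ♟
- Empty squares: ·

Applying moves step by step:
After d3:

♜ ♞ ♝ ♛ ♚ ♝ ♞ ♜
♟ ♟ ♟ ♟ ♟ ♟ ♟ ♟
· · · · · · · ·
· · · · · · · ·
· · · · · · · ·
· · · ♙ · · · ·
♙ ♙ ♙ · ♙ ♙ ♙ ♙
♖ ♘ ♗ ♕ ♔ ♗ ♘ ♖


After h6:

♜ ♞ ♝ ♛ ♚ ♝ ♞ ♜
♟ ♟ ♟ ♟ ♟ ♟ ♟ ·
· · · · · · · ♟
· · · · · · · ·
· · · · · · · ·
· · · ♙ · · · ·
♙ ♙ ♙ · ♙ ♙ ♙ ♙
♖ ♘ ♗ ♕ ♔ ♗ ♘ ♖


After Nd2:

♜ ♞ ♝ ♛ ♚ ♝ ♞ ♜
♟ ♟ ♟ ♟ ♟ ♟ ♟ ·
· · · · · · · ♟
· · · · · · · ·
· · · · · · · ·
· · · ♙ · · · ·
♙ ♙ ♙ ♘ ♙ ♙ ♙ ♙
♖ · ♗ ♕ ♔ ♗ ♘ ♖


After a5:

♜ ♞ ♝ ♛ ♚ ♝ ♞ ♜
· ♟ ♟ ♟ ♟ ♟ ♟ ·
· · · · · · · ♟
♟ · · · · · · ·
· · · · · · · ·
· · · ♙ · · · ·
♙ ♙ ♙ ♘ ♙ ♙ ♙ ♙
♖ · ♗ ♕ ♔ ♗ ♘ ♖


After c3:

♜ ♞ ♝ ♛ ♚ ♝ ♞ ♜
· ♟ ♟ ♟ ♟ ♟ ♟ ·
· · · · · · · ♟
♟ · · · · · · ·
· · · · · · · ·
· · ♙ ♙ · · · ·
♙ ♙ · ♘ ♙ ♙ ♙ ♙
♖ · ♗ ♕ ♔ ♗ ♘ ♖


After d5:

♜ ♞ ♝ ♛ ♚ ♝ ♞ ♜
· ♟ ♟ · ♟ ♟ ♟ ·
· · · · · · · ♟
♟ · · ♟ · · · ·
· · · · · · · ·
· · ♙ ♙ · · · ·
♙ ♙ · ♘ ♙ ♙ ♙ ♙
♖ · ♗ ♕ ♔ ♗ ♘ ♖


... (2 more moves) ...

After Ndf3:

♜ ♞ ♝ ♛ ♚ ♝ ♞ ♜
· ♟ ♟ · ♟ ♟ ♟ ·
· · · · · · · ♟
· · · ♟ · · · ·
♟ · · · · ♙ · ·
· · ♙ ♙ · ♘ · ·
♙ ♙ · · ♙ · ♙ ♙
♖ · ♗ ♕ ♔ ♗ ♘ ♖


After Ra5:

· ♞ ♝ ♛ ♚ ♝ ♞ ♜
· ♟ ♟ · ♟ ♟ ♟ ·
· · · · · · · ♟
♜ · · ♟ · · · ·
♟ · · · · ♙ · ·
· · ♙ ♙ · ♘ · ·
♙ ♙ · · ♙ · ♙ ♙
♖ · ♗ ♕ ♔ ♗ ♘ ♖



  a b c d e f g h
  ─────────────────
8│· ♞ ♝ ♛ ♚ ♝ ♞ ♜│8
7│· ♟ ♟ · ♟ ♟ ♟ ·│7
6│· · · · · · · ♟│6
5│♜ · · ♟ · · · ·│5
4│♟ · · · · ♙ · ·│4
3│· · ♙ ♙ · ♘ · ·│3
2│♙ ♙ · · ♙ · ♙ ♙│2
1│♖ · ♗ ♕ ♔ ♗ ♘ ♖│1
  ─────────────────
  a b c d e f g h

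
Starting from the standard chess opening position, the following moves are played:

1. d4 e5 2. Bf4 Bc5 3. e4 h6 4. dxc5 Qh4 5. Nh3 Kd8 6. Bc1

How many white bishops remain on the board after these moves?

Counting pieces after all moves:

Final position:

  a b c d e f g h
  ─────────────────
8│♜ ♞ ♝ ♚ · · ♞ ♜│8
7│♟ ♟ ♟ ♟ · ♟ ♟ ·│7
6│· · · · · · · ♟│6
5│· · ♙ · ♟ · · ·│5
4│· · · · ♙ · · ♛│4
3│· · · · · · · ♘│3
2│♙ ♙ ♙ · · ♙ ♙ ♙│2
1│♖ ♘ ♗ ♕ ♔ ♗ · ♖│1
  ─────────────────
  a b c d e f g h


2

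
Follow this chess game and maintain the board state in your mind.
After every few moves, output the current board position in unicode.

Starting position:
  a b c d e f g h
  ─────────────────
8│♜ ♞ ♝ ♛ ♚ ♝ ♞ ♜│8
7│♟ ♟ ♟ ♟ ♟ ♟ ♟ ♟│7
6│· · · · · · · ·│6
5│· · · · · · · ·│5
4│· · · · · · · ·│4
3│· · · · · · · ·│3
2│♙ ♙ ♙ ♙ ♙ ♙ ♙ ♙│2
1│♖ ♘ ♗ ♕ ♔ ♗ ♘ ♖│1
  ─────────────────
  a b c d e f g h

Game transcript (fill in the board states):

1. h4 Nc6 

  a b c d e f g h
  ─────────────────
8│♜ · ♝ ♛ ♚ ♝ ♞ ♜│8
7│♟ ♟ ♟ ♟ ♟ ♟ ♟ ♟│7
6│· · ♞ · · · · ·│6
5│· · · · · · · ·│5
4│· · · · · · · ♙│4
3│· · · · · · · ·│3
2│♙ ♙ ♙ ♙ ♙ ♙ ♙ ·│2
1│♖ ♘ ♗ ♕ ♔ ♗ ♘ ♖│1
  ─────────────────
  a b c d e f g h

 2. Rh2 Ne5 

  a b c d e f g h
  ─────────────────
8│♜ · ♝ ♛ ♚ ♝ ♞ ♜│8
7│♟ ♟ ♟ ♟ ♟ ♟ ♟ ♟│7
6│· · · · · · · ·│6
5│· · · · ♞ · · ·│5
4│· · · · · · · ♙│4
3│· · · · · · · ·│3
2│♙ ♙ ♙ ♙ ♙ ♙ ♙ ♖│2
1│♖ ♘ ♗ ♕ ♔ ♗ ♘ ·│1
  ─────────────────
  a b c d e f g h

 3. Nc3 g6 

  a b c d e f g h
  ─────────────────
8│♜ · ♝ ♛ ♚ ♝ ♞ ♜│8
7│♟ ♟ ♟ ♟ ♟ ♟ · ♟│7
6│· · · · · · ♟ ·│6
5│· · · · ♞ · · ·│5
4│· · · · · · · ♙│4
3│· · ♘ · · · · ·│3
2│♙ ♙ ♙ ♙ ♙ ♙ ♙ ♖│2
1│♖ · ♗ ♕ ♔ ♗ ♘ ·│1
  ─────────────────
  a b c d e f g h

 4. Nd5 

  a b c d e f g h
  ─────────────────
8│♜ · ♝ ♛ ♚ ♝ ♞ ♜│8
7│♟ ♟ ♟ ♟ ♟ ♟ · ♟│7
6│· · · · · · ♟ ·│6
5│· · · ♘ ♞ · · ·│5
4│· · · · · · · ♙│4
3│· · · · · · · ·│3
2│♙ ♙ ♙ ♙ ♙ ♙ ♙ ♖│2
1│♖ · ♗ ♕ ♔ ♗ ♘ ·│1
  ─────────────────
  a b c d e f g h


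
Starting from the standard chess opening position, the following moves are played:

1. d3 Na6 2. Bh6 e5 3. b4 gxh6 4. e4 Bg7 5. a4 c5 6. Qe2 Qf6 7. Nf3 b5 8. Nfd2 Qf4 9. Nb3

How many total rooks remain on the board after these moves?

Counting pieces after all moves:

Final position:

  a b c d e f g h
  ─────────────────
8│♜ · ♝ · ♚ · ♞ ♜│8
7│♟ · · ♟ · ♟ ♝ ♟│7
6│♞ · · · · · · ♟│6
5│· ♟ ♟ · ♟ · · ·│5
4│♙ ♙ · · ♙ ♛ · ·│4
3│· ♘ · ♙ · · · ·│3
2│· · ♙ · ♕ ♙ ♙ ♙│2
1│♖ ♘ · · ♔ ♗ · ♖│1
  ─────────────────
  a b c d e f g h


4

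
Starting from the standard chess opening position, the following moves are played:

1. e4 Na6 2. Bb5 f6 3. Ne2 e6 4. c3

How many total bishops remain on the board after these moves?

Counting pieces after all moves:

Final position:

  a b c d e f g h
  ─────────────────
8│♜ · ♝ ♛ ♚ ♝ ♞ ♜│8
7│♟ ♟ ♟ ♟ · · ♟ ♟│7
6│♞ · · · ♟ ♟ · ·│6
5│· ♗ · · · · · ·│5
4│· · · · ♙ · · ·│4
3│· · ♙ · · · · ·│3
2│♙ ♙ · ♙ ♘ ♙ ♙ ♙│2
1│♖ ♘ ♗ ♕ ♔ · · ♖│1
  ─────────────────
  a b c d e f g h


4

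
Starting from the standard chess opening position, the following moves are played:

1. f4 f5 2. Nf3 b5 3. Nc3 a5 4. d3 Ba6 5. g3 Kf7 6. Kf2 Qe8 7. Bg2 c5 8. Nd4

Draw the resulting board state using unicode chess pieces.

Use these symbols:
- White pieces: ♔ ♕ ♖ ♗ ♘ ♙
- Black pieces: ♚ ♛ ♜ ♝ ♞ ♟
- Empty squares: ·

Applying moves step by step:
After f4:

♜ ♞ ♝ ♛ ♚ ♝ ♞ ♜
♟ ♟ ♟ ♟ ♟ ♟ ♟ ♟
· · · · · · · ·
· · · · · · · ·
· · · · · ♙ · ·
· · · · · · · ·
♙ ♙ ♙ ♙ ♙ · ♙ ♙
♖ ♘ ♗ ♕ ♔ ♗ ♘ ♖


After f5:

♜ ♞ ♝ ♛ ♚ ♝ ♞ ♜
♟ ♟ ♟ ♟ ♟ · ♟ ♟
· · · · · · · ·
· · · · · ♟ · ·
· · · · · ♙ · ·
· · · · · · · ·
♙ ♙ ♙ ♙ ♙ · ♙ ♙
♖ ♘ ♗ ♕ ♔ ♗ ♘ ♖


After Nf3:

♜ ♞ ♝ ♛ ♚ ♝ ♞ ♜
♟ ♟ ♟ ♟ ♟ · ♟ ♟
· · · · · · · ·
· · · · · ♟ · ·
· · · · · ♙ · ·
· · · · · ♘ · ·
♙ ♙ ♙ ♙ ♙ · ♙ ♙
♖ ♘ ♗ ♕ ♔ ♗ · ♖


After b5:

♜ ♞ ♝ ♛ ♚ ♝ ♞ ♜
♟ · ♟ ♟ ♟ · ♟ ♟
· · · · · · · ·
· ♟ · · · ♟ · ·
· · · · · ♙ · ·
· · · · · ♘ · ·
♙ ♙ ♙ ♙ ♙ · ♙ ♙
♖ ♘ ♗ ♕ ♔ ♗ · ♖


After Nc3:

♜ ♞ ♝ ♛ ♚ ♝ ♞ ♜
♟ · ♟ ♟ ♟ · ♟ ♟
· · · · · · · ·
· ♟ · · · ♟ · ·
· · · · · ♙ · ·
· · ♘ · · ♘ · ·
♙ ♙ ♙ ♙ ♙ · ♙ ♙
♖ · ♗ ♕ ♔ ♗ · ♖


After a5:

♜ ♞ ♝ ♛ ♚ ♝ ♞ ♜
· · ♟ ♟ ♟ · ♟ ♟
· · · · · · · ·
♟ ♟ · · · ♟ · ·
· · · · · ♙ · ·
· · ♘ · · ♘ · ·
♙ ♙ ♙ ♙ ♙ · ♙ ♙
♖ · ♗ ♕ ♔ ♗ · ♖


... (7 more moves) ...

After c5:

♜ ♞ · · ♛ ♝ ♞ ♜
· · · ♟ ♟ ♚ ♟ ♟
♝ · · · · · · ·
♟ ♟ ♟ · · ♟ · ·
· · · · · ♙ · ·
· · ♘ ♙ · ♘ ♙ ·
♙ ♙ ♙ · ♙ ♔ ♗ ♙
♖ · ♗ ♕ · · · ♖


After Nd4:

♜ ♞ · · ♛ ♝ ♞ ♜
· · · ♟ ♟ ♚ ♟ ♟
♝ · · · · · · ·
♟ ♟ ♟ · · ♟ · ·
· · · ♘ · ♙ · ·
· · ♘ ♙ · · ♙ ·
♙ ♙ ♙ · ♙ ♔ ♗ ♙
♖ · ♗ ♕ · · · ♖



  a b c d e f g h
  ─────────────────
8│♜ ♞ · · ♛ ♝ ♞ ♜│8
7│· · · ♟ ♟ ♚ ♟ ♟│7
6│♝ · · · · · · ·│6
5│♟ ♟ ♟ · · ♟ · ·│5
4│· · · ♘ · ♙ · ·│4
3│· · ♘ ♙ · · ♙ ·│3
2│♙ ♙ ♙ · ♙ ♔ ♗ ♙│2
1│♖ · ♗ ♕ · · · ♖│1
  ─────────────────
  a b c d e f g h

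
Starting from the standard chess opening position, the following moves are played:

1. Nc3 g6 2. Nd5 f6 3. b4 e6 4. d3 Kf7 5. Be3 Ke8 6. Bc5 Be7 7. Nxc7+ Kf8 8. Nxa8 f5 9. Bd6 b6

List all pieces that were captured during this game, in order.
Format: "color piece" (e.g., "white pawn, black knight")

Tracking captures:
  Nxc7+: captured black pawn
  Nxa8: captured black rook

black pawn, black rook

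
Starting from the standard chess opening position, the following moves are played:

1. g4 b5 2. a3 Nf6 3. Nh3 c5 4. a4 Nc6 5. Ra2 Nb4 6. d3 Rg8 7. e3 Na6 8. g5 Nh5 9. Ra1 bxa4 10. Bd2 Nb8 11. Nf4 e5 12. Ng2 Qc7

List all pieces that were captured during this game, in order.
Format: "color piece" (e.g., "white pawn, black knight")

Tracking captures:
  bxa4: captured white pawn

white pawn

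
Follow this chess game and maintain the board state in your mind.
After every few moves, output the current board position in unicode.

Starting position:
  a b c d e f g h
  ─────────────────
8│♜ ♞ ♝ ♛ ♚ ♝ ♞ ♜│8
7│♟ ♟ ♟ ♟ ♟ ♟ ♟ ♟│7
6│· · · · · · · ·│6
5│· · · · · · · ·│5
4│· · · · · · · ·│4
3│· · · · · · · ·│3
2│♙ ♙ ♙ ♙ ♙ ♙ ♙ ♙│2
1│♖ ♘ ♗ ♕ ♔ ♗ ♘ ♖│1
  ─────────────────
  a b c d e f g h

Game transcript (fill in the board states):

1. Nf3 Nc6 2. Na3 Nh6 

  a b c d e f g h
  ─────────────────
8│♜ · ♝ ♛ ♚ ♝ · ♜│8
7│♟ ♟ ♟ ♟ ♟ ♟ ♟ ♟│7
6│· · ♞ · · · · ♞│6
5│· · · · · · · ·│5
4│· · · · · · · ·│4
3│♘ · · · · ♘ · ·│3
2│♙ ♙ ♙ ♙ ♙ ♙ ♙ ♙│2
1│♖ · ♗ ♕ ♔ ♗ · ♖│1
  ─────────────────
  a b c d e f g h

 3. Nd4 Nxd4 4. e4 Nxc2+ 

  a b c d e f g h
  ─────────────────
8│♜ · ♝ ♛ ♚ ♝ · ♜│8
7│♟ ♟ ♟ ♟ ♟ ♟ ♟ ♟│7
6│· · · · · · · ♞│6
5│· · · · · · · ·│5
4│· · · · ♙ · · ·│4
3│♘ · · · · · · ·│3
2│♙ ♙ ♞ ♙ · ♙ ♙ ♙│2
1│♖ · ♗ ♕ ♔ ♗ · ♖│1
  ─────────────────
  a b c d e f g h

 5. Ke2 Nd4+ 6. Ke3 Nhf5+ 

  a b c d e f g h
  ─────────────────
8│♜ · ♝ ♛ ♚ ♝ · ♜│8
7│♟ ♟ ♟ ♟ ♟ ♟ ♟ ♟│7
6│· · · · · · · ·│6
5│· · · · · ♞ · ·│5
4│· · · ♞ ♙ · · ·│4
3│♘ · · · ♔ · · ·│3
2│♙ ♙ · ♙ · ♙ ♙ ♙│2
1│♖ · ♗ ♕ · ♗ · ♖│1
  ─────────────────
  a b c d e f g h

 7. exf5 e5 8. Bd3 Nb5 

  a b c d e f g h
  ─────────────────
8│♜ · ♝ ♛ ♚ ♝ · ♜│8
7│♟ ♟ ♟ ♟ · ♟ ♟ ♟│7
6│· · · · · · · ·│6
5│· ♞ · · ♟ ♙ · ·│5
4│· · · · · · · ·│4
3│♘ · · ♗ ♔ · · ·│3
2│♙ ♙ · ♙ · ♙ ♙ ♙│2
1│♖ · ♗ ♕ · · · ♖│1
  ─────────────────
  a b c d e f g h

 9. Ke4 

  a b c d e f g h
  ─────────────────
8│♜ · ♝ ♛ ♚ ♝ · ♜│8
7│♟ ♟ ♟ ♟ · ♟ ♟ ♟│7
6│· · · · · · · ·│6
5│· ♞ · · ♟ ♙ · ·│5
4│· · · · ♔ · · ·│4
3│♘ · · ♗ · · · ·│3
2│♙ ♙ · ♙ · ♙ ♙ ♙│2
1│♖ · ♗ ♕ · · · ♖│1
  ─────────────────
  a b c d e f g h


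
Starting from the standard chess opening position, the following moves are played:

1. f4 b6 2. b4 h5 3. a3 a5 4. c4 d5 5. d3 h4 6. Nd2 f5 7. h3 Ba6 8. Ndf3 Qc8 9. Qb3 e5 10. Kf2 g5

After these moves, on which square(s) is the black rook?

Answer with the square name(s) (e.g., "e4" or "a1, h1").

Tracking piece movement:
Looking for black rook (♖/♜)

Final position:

  a b c d e f g h
  ─────────────────
8│♜ ♞ ♛ · ♚ ♝ ♞ ♜│8
7│· · ♟ · · · · ·│7
6│♝ ♟ · · · · · ·│6
5│♟ · · ♟ ♟ ♟ ♟ ·│5
4│· ♙ ♙ · · ♙ · ♟│4
3│♙ ♕ · ♙ · ♘ · ♙│3
2│· · · · ♙ ♔ ♙ ·│2
1│♖ · ♗ · · ♗ ♘ ♖│1
  ─────────────────
  a b c d e f g h


a8, h8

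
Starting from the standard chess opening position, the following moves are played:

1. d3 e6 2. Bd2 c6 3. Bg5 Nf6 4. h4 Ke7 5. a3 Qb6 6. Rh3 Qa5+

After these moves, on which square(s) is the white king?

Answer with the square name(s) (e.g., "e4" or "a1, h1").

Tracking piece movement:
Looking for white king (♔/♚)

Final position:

  a b c d e f g h
  ─────────────────
8│♜ ♞ ♝ · · ♝ · ♜│8
7│♟ ♟ · ♟ ♚ ♟ ♟ ♟│7
6│· · ♟ · ♟ ♞ · ·│6
5│♛ · · · · · ♗ ·│5
4│· · · · · · · ♙│4
3│♙ · · ♙ · · · ♖│3
2│· ♙ ♙ · ♙ ♙ ♙ ·│2
1│♖ ♘ · ♕ ♔ ♗ ♘ ·│1
  ─────────────────
  a b c d e f g h


e1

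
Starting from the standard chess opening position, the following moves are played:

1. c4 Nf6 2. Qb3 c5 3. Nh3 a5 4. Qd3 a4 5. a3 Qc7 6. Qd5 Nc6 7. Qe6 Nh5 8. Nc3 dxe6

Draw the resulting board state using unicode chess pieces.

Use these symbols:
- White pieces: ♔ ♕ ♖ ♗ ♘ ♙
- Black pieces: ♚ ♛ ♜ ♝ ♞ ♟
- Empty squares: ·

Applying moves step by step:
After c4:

♜ ♞ ♝ ♛ ♚ ♝ ♞ ♜
♟ ♟ ♟ ♟ ♟ ♟ ♟ ♟
· · · · · · · ·
· · · · · · · ·
· · ♙ · · · · ·
· · · · · · · ·
♙ ♙ · ♙ ♙ ♙ ♙ ♙
♖ ♘ ♗ ♕ ♔ ♗ ♘ ♖


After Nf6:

♜ ♞ ♝ ♛ ♚ ♝ · ♜
♟ ♟ ♟ ♟ ♟ ♟ ♟ ♟
· · · · · ♞ · ·
· · · · · · · ·
· · ♙ · · · · ·
· · · · · · · ·
♙ ♙ · ♙ ♙ ♙ ♙ ♙
♖ ♘ ♗ ♕ ♔ ♗ ♘ ♖


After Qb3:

♜ ♞ ♝ ♛ ♚ ♝ · ♜
♟ ♟ ♟ ♟ ♟ ♟ ♟ ♟
· · · · · ♞ · ·
· · · · · · · ·
· · ♙ · · · · ·
· ♕ · · · · · ·
♙ ♙ · ♙ ♙ ♙ ♙ ♙
♖ ♘ ♗ · ♔ ♗ ♘ ♖


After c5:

♜ ♞ ♝ ♛ ♚ ♝ · ♜
♟ ♟ · ♟ ♟ ♟ ♟ ♟
· · · · · ♞ · ·
· · ♟ · · · · ·
· · ♙ · · · · ·
· ♕ · · · · · ·
♙ ♙ · ♙ ♙ ♙ ♙ ♙
♖ ♘ ♗ · ♔ ♗ ♘ ♖


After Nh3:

♜ ♞ ♝ ♛ ♚ ♝ · ♜
♟ ♟ · ♟ ♟ ♟ ♟ ♟
· · · · · ♞ · ·
· · ♟ · · · · ·
· · ♙ · · · · ·
· ♕ · · · · · ♘
♙ ♙ · ♙ ♙ ♙ ♙ ♙
♖ ♘ ♗ · ♔ ♗ · ♖


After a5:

♜ ♞ ♝ ♛ ♚ ♝ · ♜
· ♟ · ♟ ♟ ♟ ♟ ♟
· · · · · ♞ · ·
♟ · ♟ · · · · ·
· · ♙ · · · · ·
· ♕ · · · · · ♘
♙ ♙ · ♙ ♙ ♙ ♙ ♙
♖ ♘ ♗ · ♔ ♗ · ♖


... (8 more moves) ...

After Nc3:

♜ · ♝ · ♚ ♝ · ♜
· ♟ ♛ ♟ ♟ ♟ ♟ ♟
· · ♞ · ♕ · · ·
· · ♟ · · · · ♞
♟ · ♙ · · · · ·
♙ · ♘ · · · · ♘
· ♙ · ♙ ♙ ♙ ♙ ♙
♖ · ♗ · ♔ ♗ · ♖


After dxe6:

♜ · ♝ · ♚ ♝ · ♜
· ♟ ♛ · ♟ ♟ ♟ ♟
· · ♞ · ♟ · · ·
· · ♟ · · · · ♞
♟ · ♙ · · · · ·
♙ · ♘ · · · · ♘
· ♙ · ♙ ♙ ♙ ♙ ♙
♖ · ♗ · ♔ ♗ · ♖



  a b c d e f g h
  ─────────────────
8│♜ · ♝ · ♚ ♝ · ♜│8
7│· ♟ ♛ · ♟ ♟ ♟ ♟│7
6│· · ♞ · ♟ · · ·│6
5│· · ♟ · · · · ♞│5
4│♟ · ♙ · · · · ·│4
3│♙ · ♘ · · · · ♘│3
2│· ♙ · ♙ ♙ ♙ ♙ ♙│2
1│♖ · ♗ · ♔ ♗ · ♖│1
  ─────────────────
  a b c d e f g h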